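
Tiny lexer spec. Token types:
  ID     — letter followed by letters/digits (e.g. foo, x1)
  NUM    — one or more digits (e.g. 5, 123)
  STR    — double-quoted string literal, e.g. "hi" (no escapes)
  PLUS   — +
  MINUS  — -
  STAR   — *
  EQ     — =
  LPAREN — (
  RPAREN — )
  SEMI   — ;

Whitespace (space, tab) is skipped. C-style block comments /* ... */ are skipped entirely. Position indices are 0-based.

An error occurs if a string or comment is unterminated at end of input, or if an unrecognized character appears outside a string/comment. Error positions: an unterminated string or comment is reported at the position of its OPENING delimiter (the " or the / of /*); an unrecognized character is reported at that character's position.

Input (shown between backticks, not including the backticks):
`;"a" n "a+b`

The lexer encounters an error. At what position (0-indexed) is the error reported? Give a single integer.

pos=0: emit SEMI ';'
pos=1: enter STRING mode
pos=1: emit STR "a" (now at pos=4)
pos=5: emit ID 'n' (now at pos=6)
pos=7: enter STRING mode
pos=7: ERROR — unterminated string

Answer: 7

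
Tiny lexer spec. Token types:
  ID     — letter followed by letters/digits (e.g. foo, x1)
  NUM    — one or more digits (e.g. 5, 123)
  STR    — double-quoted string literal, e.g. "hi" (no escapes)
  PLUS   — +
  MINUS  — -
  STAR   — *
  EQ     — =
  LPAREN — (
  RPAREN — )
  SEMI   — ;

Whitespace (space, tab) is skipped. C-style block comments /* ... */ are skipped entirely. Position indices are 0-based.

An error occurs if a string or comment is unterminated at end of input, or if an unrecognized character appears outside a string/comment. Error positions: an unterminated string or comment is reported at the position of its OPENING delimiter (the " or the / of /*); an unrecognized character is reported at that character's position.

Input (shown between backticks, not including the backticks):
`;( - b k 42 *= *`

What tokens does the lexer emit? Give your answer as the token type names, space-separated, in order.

pos=0: emit SEMI ';'
pos=1: emit LPAREN '('
pos=3: emit MINUS '-'
pos=5: emit ID 'b' (now at pos=6)
pos=7: emit ID 'k' (now at pos=8)
pos=9: emit NUM '42' (now at pos=11)
pos=12: emit STAR '*'
pos=13: emit EQ '='
pos=15: emit STAR '*'
DONE. 9 tokens: [SEMI, LPAREN, MINUS, ID, ID, NUM, STAR, EQ, STAR]

Answer: SEMI LPAREN MINUS ID ID NUM STAR EQ STAR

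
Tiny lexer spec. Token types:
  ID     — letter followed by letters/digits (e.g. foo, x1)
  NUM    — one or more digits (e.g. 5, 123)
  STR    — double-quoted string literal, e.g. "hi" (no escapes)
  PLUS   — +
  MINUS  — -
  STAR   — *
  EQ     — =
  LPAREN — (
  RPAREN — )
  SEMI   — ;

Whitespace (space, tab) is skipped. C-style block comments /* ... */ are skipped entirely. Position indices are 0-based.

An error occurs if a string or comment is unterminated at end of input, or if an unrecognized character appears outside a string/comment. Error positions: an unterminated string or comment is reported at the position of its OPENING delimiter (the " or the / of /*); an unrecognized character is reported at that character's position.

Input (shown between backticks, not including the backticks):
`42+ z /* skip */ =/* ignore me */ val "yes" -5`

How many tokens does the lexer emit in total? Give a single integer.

Answer: 8

Derivation:
pos=0: emit NUM '42' (now at pos=2)
pos=2: emit PLUS '+'
pos=4: emit ID 'z' (now at pos=5)
pos=6: enter COMMENT mode (saw '/*')
exit COMMENT mode (now at pos=16)
pos=17: emit EQ '='
pos=18: enter COMMENT mode (saw '/*')
exit COMMENT mode (now at pos=33)
pos=34: emit ID 'val' (now at pos=37)
pos=38: enter STRING mode
pos=38: emit STR "yes" (now at pos=43)
pos=44: emit MINUS '-'
pos=45: emit NUM '5' (now at pos=46)
DONE. 8 tokens: [NUM, PLUS, ID, EQ, ID, STR, MINUS, NUM]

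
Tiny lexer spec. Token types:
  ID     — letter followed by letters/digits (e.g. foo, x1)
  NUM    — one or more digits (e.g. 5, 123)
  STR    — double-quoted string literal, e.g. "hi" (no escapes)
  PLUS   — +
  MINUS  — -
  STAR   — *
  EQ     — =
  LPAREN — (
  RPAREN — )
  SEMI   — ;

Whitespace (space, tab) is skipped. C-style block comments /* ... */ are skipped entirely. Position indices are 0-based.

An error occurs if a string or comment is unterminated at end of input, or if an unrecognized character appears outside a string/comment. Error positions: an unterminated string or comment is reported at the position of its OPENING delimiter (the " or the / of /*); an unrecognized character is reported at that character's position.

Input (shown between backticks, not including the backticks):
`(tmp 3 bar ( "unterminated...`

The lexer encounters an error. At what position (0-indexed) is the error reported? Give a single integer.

Answer: 13

Derivation:
pos=0: emit LPAREN '('
pos=1: emit ID 'tmp' (now at pos=4)
pos=5: emit NUM '3' (now at pos=6)
pos=7: emit ID 'bar' (now at pos=10)
pos=11: emit LPAREN '('
pos=13: enter STRING mode
pos=13: ERROR — unterminated string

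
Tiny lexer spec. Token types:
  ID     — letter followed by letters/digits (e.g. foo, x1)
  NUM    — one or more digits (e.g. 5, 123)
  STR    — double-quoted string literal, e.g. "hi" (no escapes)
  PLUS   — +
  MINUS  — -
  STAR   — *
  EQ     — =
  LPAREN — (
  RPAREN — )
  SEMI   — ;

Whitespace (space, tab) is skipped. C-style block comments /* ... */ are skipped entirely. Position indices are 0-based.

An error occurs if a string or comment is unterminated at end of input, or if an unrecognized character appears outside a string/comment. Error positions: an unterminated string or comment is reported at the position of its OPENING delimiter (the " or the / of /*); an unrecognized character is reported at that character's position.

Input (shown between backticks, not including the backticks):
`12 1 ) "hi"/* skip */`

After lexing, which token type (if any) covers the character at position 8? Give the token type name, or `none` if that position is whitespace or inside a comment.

Answer: STR

Derivation:
pos=0: emit NUM '12' (now at pos=2)
pos=3: emit NUM '1' (now at pos=4)
pos=5: emit RPAREN ')'
pos=7: enter STRING mode
pos=7: emit STR "hi" (now at pos=11)
pos=11: enter COMMENT mode (saw '/*')
exit COMMENT mode (now at pos=21)
DONE. 4 tokens: [NUM, NUM, RPAREN, STR]
Position 8: char is 'h' -> STR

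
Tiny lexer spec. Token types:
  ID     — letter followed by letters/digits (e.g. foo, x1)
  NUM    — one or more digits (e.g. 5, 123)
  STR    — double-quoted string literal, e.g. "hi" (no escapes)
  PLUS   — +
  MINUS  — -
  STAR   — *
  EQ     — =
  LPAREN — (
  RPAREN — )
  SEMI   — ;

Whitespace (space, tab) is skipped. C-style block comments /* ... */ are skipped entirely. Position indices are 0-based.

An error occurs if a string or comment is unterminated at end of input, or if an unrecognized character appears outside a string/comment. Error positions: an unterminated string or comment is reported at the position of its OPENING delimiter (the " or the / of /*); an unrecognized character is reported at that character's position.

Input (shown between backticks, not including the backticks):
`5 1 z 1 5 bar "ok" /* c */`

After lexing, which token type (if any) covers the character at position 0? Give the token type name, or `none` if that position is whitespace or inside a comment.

Answer: NUM

Derivation:
pos=0: emit NUM '5' (now at pos=1)
pos=2: emit NUM '1' (now at pos=3)
pos=4: emit ID 'z' (now at pos=5)
pos=6: emit NUM '1' (now at pos=7)
pos=8: emit NUM '5' (now at pos=9)
pos=10: emit ID 'bar' (now at pos=13)
pos=14: enter STRING mode
pos=14: emit STR "ok" (now at pos=18)
pos=19: enter COMMENT mode (saw '/*')
exit COMMENT mode (now at pos=26)
DONE. 7 tokens: [NUM, NUM, ID, NUM, NUM, ID, STR]
Position 0: char is '5' -> NUM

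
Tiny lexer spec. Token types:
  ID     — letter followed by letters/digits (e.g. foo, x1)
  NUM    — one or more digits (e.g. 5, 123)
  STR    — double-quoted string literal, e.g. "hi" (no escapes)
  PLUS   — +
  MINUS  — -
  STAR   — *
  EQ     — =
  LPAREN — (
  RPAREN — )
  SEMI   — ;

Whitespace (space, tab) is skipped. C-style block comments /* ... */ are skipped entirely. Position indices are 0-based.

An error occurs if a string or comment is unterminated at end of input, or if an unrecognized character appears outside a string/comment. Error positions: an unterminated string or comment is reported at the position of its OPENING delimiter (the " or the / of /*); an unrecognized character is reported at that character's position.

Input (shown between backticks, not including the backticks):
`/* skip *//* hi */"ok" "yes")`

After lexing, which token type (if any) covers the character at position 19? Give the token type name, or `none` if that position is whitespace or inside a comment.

pos=0: enter COMMENT mode (saw '/*')
exit COMMENT mode (now at pos=10)
pos=10: enter COMMENT mode (saw '/*')
exit COMMENT mode (now at pos=18)
pos=18: enter STRING mode
pos=18: emit STR "ok" (now at pos=22)
pos=23: enter STRING mode
pos=23: emit STR "yes" (now at pos=28)
pos=28: emit RPAREN ')'
DONE. 3 tokens: [STR, STR, RPAREN]
Position 19: char is 'o' -> STR

Answer: STR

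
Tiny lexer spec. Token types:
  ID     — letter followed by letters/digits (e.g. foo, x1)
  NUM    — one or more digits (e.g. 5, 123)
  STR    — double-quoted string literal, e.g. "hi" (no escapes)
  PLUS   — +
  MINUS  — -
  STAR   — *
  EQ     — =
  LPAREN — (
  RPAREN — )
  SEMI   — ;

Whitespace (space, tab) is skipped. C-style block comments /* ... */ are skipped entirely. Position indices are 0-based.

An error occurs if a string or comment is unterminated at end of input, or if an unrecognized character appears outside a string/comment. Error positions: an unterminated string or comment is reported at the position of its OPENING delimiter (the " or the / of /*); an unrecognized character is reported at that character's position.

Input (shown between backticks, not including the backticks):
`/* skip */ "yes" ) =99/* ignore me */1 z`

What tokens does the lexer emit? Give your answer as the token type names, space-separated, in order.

Answer: STR RPAREN EQ NUM NUM ID

Derivation:
pos=0: enter COMMENT mode (saw '/*')
exit COMMENT mode (now at pos=10)
pos=11: enter STRING mode
pos=11: emit STR "yes" (now at pos=16)
pos=17: emit RPAREN ')'
pos=19: emit EQ '='
pos=20: emit NUM '99' (now at pos=22)
pos=22: enter COMMENT mode (saw '/*')
exit COMMENT mode (now at pos=37)
pos=37: emit NUM '1' (now at pos=38)
pos=39: emit ID 'z' (now at pos=40)
DONE. 6 tokens: [STR, RPAREN, EQ, NUM, NUM, ID]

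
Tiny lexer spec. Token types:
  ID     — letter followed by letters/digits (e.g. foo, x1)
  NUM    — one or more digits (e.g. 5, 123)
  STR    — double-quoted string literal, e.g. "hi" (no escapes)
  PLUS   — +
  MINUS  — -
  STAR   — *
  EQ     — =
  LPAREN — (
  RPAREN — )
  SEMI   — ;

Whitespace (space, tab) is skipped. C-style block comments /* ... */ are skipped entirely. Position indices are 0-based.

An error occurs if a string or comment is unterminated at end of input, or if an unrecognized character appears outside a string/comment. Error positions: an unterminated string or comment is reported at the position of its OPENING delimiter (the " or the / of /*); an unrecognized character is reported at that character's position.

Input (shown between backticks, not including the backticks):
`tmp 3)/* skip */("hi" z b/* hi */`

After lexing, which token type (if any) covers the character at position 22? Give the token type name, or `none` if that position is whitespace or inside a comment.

pos=0: emit ID 'tmp' (now at pos=3)
pos=4: emit NUM '3' (now at pos=5)
pos=5: emit RPAREN ')'
pos=6: enter COMMENT mode (saw '/*')
exit COMMENT mode (now at pos=16)
pos=16: emit LPAREN '('
pos=17: enter STRING mode
pos=17: emit STR "hi" (now at pos=21)
pos=22: emit ID 'z' (now at pos=23)
pos=24: emit ID 'b' (now at pos=25)
pos=25: enter COMMENT mode (saw '/*')
exit COMMENT mode (now at pos=33)
DONE. 7 tokens: [ID, NUM, RPAREN, LPAREN, STR, ID, ID]
Position 22: char is 'z' -> ID

Answer: ID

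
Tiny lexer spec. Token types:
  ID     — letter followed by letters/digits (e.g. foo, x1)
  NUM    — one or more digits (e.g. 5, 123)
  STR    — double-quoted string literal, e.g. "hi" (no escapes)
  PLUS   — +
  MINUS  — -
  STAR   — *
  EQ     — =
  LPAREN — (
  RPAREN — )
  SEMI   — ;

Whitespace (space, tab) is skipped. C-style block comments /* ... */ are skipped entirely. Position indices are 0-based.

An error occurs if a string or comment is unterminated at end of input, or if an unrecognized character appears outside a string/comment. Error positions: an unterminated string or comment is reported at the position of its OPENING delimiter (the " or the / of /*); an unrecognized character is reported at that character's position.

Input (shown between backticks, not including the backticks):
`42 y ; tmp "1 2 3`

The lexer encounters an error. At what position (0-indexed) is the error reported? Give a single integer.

pos=0: emit NUM '42' (now at pos=2)
pos=3: emit ID 'y' (now at pos=4)
pos=5: emit SEMI ';'
pos=7: emit ID 'tmp' (now at pos=10)
pos=11: enter STRING mode
pos=11: ERROR — unterminated string

Answer: 11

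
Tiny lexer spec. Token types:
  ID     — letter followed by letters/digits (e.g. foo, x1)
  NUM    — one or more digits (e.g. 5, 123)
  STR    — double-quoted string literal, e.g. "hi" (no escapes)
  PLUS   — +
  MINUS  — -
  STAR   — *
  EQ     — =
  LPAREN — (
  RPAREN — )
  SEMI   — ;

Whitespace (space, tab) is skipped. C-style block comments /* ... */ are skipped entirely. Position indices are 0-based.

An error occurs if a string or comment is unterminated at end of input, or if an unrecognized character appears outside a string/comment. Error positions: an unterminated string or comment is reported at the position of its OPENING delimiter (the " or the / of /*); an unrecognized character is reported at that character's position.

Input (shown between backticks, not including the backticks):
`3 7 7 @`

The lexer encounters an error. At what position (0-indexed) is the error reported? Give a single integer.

pos=0: emit NUM '3' (now at pos=1)
pos=2: emit NUM '7' (now at pos=3)
pos=4: emit NUM '7' (now at pos=5)
pos=6: ERROR — unrecognized char '@'

Answer: 6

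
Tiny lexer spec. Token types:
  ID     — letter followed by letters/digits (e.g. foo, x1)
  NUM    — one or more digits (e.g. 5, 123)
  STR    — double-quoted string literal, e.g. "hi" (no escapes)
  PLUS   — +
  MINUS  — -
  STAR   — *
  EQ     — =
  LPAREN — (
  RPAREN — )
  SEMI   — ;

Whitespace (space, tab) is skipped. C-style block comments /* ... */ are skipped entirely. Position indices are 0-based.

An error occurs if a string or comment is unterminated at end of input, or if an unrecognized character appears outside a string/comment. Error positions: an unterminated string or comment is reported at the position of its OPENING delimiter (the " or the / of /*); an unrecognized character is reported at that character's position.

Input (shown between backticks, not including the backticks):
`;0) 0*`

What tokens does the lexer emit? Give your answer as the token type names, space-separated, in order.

Answer: SEMI NUM RPAREN NUM STAR

Derivation:
pos=0: emit SEMI ';'
pos=1: emit NUM '0' (now at pos=2)
pos=2: emit RPAREN ')'
pos=4: emit NUM '0' (now at pos=5)
pos=5: emit STAR '*'
DONE. 5 tokens: [SEMI, NUM, RPAREN, NUM, STAR]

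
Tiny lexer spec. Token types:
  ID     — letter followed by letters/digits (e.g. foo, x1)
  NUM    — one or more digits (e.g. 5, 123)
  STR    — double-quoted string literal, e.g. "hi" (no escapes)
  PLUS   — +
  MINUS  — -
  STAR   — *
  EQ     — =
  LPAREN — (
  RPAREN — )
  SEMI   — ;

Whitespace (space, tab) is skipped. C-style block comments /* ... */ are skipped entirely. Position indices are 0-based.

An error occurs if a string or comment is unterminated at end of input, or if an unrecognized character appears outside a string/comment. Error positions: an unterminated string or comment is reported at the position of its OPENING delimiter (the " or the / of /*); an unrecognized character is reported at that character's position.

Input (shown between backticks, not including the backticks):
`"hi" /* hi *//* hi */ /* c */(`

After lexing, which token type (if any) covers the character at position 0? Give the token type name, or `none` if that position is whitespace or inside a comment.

pos=0: enter STRING mode
pos=0: emit STR "hi" (now at pos=4)
pos=5: enter COMMENT mode (saw '/*')
exit COMMENT mode (now at pos=13)
pos=13: enter COMMENT mode (saw '/*')
exit COMMENT mode (now at pos=21)
pos=22: enter COMMENT mode (saw '/*')
exit COMMENT mode (now at pos=29)
pos=29: emit LPAREN '('
DONE. 2 tokens: [STR, LPAREN]
Position 0: char is '"' -> STR

Answer: STR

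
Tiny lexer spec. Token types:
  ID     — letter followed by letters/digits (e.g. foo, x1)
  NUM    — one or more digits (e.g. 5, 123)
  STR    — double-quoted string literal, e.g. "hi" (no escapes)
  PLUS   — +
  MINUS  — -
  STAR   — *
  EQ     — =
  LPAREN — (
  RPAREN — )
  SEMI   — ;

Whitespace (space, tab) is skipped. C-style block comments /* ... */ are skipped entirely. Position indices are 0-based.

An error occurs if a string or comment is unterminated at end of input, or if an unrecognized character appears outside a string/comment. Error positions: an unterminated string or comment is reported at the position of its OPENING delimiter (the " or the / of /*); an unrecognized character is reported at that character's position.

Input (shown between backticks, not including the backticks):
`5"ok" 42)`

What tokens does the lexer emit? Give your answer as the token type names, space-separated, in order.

pos=0: emit NUM '5' (now at pos=1)
pos=1: enter STRING mode
pos=1: emit STR "ok" (now at pos=5)
pos=6: emit NUM '42' (now at pos=8)
pos=8: emit RPAREN ')'
DONE. 4 tokens: [NUM, STR, NUM, RPAREN]

Answer: NUM STR NUM RPAREN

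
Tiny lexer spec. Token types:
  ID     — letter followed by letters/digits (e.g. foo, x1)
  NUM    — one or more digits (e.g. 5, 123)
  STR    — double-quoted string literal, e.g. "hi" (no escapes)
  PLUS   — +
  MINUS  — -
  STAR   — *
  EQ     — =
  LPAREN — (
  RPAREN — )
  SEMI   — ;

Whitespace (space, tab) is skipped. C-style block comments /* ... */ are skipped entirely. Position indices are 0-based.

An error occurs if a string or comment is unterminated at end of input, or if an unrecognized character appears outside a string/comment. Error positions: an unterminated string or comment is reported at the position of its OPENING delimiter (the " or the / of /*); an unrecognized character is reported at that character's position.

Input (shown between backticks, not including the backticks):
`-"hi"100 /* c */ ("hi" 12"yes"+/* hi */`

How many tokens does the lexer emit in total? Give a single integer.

Answer: 8

Derivation:
pos=0: emit MINUS '-'
pos=1: enter STRING mode
pos=1: emit STR "hi" (now at pos=5)
pos=5: emit NUM '100' (now at pos=8)
pos=9: enter COMMENT mode (saw '/*')
exit COMMENT mode (now at pos=16)
pos=17: emit LPAREN '('
pos=18: enter STRING mode
pos=18: emit STR "hi" (now at pos=22)
pos=23: emit NUM '12' (now at pos=25)
pos=25: enter STRING mode
pos=25: emit STR "yes" (now at pos=30)
pos=30: emit PLUS '+'
pos=31: enter COMMENT mode (saw '/*')
exit COMMENT mode (now at pos=39)
DONE. 8 tokens: [MINUS, STR, NUM, LPAREN, STR, NUM, STR, PLUS]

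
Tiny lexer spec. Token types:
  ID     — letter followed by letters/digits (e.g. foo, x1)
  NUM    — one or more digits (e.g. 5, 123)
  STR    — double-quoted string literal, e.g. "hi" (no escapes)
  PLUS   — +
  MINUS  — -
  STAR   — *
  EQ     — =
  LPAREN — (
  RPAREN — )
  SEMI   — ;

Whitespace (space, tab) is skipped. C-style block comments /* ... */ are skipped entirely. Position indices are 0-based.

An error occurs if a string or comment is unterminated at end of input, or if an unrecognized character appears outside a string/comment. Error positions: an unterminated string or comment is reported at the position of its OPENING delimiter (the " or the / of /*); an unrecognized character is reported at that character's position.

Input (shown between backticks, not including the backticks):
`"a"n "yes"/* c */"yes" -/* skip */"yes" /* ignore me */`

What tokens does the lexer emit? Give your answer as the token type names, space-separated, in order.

pos=0: enter STRING mode
pos=0: emit STR "a" (now at pos=3)
pos=3: emit ID 'n' (now at pos=4)
pos=5: enter STRING mode
pos=5: emit STR "yes" (now at pos=10)
pos=10: enter COMMENT mode (saw '/*')
exit COMMENT mode (now at pos=17)
pos=17: enter STRING mode
pos=17: emit STR "yes" (now at pos=22)
pos=23: emit MINUS '-'
pos=24: enter COMMENT mode (saw '/*')
exit COMMENT mode (now at pos=34)
pos=34: enter STRING mode
pos=34: emit STR "yes" (now at pos=39)
pos=40: enter COMMENT mode (saw '/*')
exit COMMENT mode (now at pos=55)
DONE. 6 tokens: [STR, ID, STR, STR, MINUS, STR]

Answer: STR ID STR STR MINUS STR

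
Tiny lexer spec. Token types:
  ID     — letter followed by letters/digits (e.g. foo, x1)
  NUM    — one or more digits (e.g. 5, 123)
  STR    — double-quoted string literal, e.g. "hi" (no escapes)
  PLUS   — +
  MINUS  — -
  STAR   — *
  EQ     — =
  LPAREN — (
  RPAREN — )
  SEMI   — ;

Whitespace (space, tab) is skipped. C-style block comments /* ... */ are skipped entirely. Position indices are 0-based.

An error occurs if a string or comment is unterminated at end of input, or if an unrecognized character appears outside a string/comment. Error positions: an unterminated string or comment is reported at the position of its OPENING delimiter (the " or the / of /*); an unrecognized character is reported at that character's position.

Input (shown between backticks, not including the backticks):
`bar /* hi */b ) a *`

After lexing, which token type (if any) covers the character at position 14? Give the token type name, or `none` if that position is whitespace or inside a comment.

Answer: RPAREN

Derivation:
pos=0: emit ID 'bar' (now at pos=3)
pos=4: enter COMMENT mode (saw '/*')
exit COMMENT mode (now at pos=12)
pos=12: emit ID 'b' (now at pos=13)
pos=14: emit RPAREN ')'
pos=16: emit ID 'a' (now at pos=17)
pos=18: emit STAR '*'
DONE. 5 tokens: [ID, ID, RPAREN, ID, STAR]
Position 14: char is ')' -> RPAREN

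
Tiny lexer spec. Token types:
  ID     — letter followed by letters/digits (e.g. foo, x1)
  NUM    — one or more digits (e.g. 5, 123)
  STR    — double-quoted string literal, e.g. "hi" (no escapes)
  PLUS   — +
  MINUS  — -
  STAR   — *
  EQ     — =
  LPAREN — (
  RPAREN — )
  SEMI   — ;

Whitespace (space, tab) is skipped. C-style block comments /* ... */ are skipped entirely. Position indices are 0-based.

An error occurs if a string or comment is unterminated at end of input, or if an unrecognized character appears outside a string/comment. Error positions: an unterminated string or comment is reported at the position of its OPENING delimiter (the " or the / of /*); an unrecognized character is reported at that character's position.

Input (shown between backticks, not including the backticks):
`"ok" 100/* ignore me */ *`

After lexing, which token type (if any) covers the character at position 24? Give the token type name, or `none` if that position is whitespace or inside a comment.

pos=0: enter STRING mode
pos=0: emit STR "ok" (now at pos=4)
pos=5: emit NUM '100' (now at pos=8)
pos=8: enter COMMENT mode (saw '/*')
exit COMMENT mode (now at pos=23)
pos=24: emit STAR '*'
DONE. 3 tokens: [STR, NUM, STAR]
Position 24: char is '*' -> STAR

Answer: STAR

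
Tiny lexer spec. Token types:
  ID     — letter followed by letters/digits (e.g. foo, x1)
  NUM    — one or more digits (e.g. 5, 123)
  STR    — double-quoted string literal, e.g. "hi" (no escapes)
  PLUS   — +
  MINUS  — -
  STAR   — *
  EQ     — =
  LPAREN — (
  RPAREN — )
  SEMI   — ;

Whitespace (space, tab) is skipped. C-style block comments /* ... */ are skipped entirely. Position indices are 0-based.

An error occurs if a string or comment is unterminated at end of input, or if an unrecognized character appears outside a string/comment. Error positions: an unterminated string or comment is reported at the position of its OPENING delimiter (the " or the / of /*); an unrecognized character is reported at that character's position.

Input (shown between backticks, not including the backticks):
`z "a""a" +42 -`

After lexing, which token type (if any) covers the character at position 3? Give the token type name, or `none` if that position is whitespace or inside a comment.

Answer: STR

Derivation:
pos=0: emit ID 'z' (now at pos=1)
pos=2: enter STRING mode
pos=2: emit STR "a" (now at pos=5)
pos=5: enter STRING mode
pos=5: emit STR "a" (now at pos=8)
pos=9: emit PLUS '+'
pos=10: emit NUM '42' (now at pos=12)
pos=13: emit MINUS '-'
DONE. 6 tokens: [ID, STR, STR, PLUS, NUM, MINUS]
Position 3: char is 'a' -> STR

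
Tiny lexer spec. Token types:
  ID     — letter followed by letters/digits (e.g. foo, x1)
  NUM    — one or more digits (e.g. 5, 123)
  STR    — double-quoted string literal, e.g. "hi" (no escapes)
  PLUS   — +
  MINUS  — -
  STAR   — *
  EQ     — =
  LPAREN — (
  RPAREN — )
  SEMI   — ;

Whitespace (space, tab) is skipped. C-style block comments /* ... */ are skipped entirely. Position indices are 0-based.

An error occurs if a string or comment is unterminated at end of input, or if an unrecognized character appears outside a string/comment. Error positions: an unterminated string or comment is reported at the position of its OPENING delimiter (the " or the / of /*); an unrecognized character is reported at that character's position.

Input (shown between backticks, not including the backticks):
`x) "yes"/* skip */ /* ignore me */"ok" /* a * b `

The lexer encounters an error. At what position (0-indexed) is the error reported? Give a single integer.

Answer: 39

Derivation:
pos=0: emit ID 'x' (now at pos=1)
pos=1: emit RPAREN ')'
pos=3: enter STRING mode
pos=3: emit STR "yes" (now at pos=8)
pos=8: enter COMMENT mode (saw '/*')
exit COMMENT mode (now at pos=18)
pos=19: enter COMMENT mode (saw '/*')
exit COMMENT mode (now at pos=34)
pos=34: enter STRING mode
pos=34: emit STR "ok" (now at pos=38)
pos=39: enter COMMENT mode (saw '/*')
pos=39: ERROR — unterminated comment (reached EOF)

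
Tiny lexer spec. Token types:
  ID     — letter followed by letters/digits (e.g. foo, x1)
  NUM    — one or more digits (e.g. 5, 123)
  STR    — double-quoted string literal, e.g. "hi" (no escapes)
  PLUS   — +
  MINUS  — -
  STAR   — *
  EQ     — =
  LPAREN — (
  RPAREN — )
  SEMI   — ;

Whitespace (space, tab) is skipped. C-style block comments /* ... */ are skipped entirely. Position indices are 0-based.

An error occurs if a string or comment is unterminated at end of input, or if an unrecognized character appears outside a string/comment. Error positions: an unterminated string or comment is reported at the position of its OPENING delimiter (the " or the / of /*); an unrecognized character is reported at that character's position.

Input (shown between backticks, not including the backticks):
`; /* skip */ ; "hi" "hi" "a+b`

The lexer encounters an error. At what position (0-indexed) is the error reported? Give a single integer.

Answer: 25

Derivation:
pos=0: emit SEMI ';'
pos=2: enter COMMENT mode (saw '/*')
exit COMMENT mode (now at pos=12)
pos=13: emit SEMI ';'
pos=15: enter STRING mode
pos=15: emit STR "hi" (now at pos=19)
pos=20: enter STRING mode
pos=20: emit STR "hi" (now at pos=24)
pos=25: enter STRING mode
pos=25: ERROR — unterminated string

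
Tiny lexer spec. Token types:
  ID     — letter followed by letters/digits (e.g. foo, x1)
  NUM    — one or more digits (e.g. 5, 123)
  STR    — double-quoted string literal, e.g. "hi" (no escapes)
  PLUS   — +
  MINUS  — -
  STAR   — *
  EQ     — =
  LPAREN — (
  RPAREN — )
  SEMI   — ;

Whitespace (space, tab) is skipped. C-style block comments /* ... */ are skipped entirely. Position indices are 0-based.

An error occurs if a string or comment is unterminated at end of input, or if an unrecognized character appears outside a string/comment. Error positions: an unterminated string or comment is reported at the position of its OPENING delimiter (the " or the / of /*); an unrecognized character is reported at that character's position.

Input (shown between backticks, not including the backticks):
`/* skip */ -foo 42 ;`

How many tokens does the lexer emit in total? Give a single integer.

Answer: 4

Derivation:
pos=0: enter COMMENT mode (saw '/*')
exit COMMENT mode (now at pos=10)
pos=11: emit MINUS '-'
pos=12: emit ID 'foo' (now at pos=15)
pos=16: emit NUM '42' (now at pos=18)
pos=19: emit SEMI ';'
DONE. 4 tokens: [MINUS, ID, NUM, SEMI]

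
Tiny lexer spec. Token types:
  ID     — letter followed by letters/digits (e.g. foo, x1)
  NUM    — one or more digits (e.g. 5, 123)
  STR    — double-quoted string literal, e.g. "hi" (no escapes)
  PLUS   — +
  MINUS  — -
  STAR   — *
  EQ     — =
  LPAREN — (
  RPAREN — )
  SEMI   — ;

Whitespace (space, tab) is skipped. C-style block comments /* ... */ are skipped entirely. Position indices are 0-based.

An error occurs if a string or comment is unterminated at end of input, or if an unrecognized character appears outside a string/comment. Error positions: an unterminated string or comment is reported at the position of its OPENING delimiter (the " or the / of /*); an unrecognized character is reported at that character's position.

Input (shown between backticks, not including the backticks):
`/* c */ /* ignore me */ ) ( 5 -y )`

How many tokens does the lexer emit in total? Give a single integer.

Answer: 6

Derivation:
pos=0: enter COMMENT mode (saw '/*')
exit COMMENT mode (now at pos=7)
pos=8: enter COMMENT mode (saw '/*')
exit COMMENT mode (now at pos=23)
pos=24: emit RPAREN ')'
pos=26: emit LPAREN '('
pos=28: emit NUM '5' (now at pos=29)
pos=30: emit MINUS '-'
pos=31: emit ID 'y' (now at pos=32)
pos=33: emit RPAREN ')'
DONE. 6 tokens: [RPAREN, LPAREN, NUM, MINUS, ID, RPAREN]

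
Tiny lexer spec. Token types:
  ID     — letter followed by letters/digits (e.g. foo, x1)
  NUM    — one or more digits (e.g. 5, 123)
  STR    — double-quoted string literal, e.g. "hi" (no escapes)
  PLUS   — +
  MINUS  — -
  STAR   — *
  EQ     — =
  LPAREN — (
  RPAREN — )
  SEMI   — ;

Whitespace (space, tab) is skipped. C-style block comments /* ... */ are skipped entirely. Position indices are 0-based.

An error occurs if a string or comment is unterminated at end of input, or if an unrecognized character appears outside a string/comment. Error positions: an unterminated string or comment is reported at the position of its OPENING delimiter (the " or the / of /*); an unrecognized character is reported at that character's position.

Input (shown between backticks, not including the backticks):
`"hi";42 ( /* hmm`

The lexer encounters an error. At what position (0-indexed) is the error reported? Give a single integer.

Answer: 10

Derivation:
pos=0: enter STRING mode
pos=0: emit STR "hi" (now at pos=4)
pos=4: emit SEMI ';'
pos=5: emit NUM '42' (now at pos=7)
pos=8: emit LPAREN '('
pos=10: enter COMMENT mode (saw '/*')
pos=10: ERROR — unterminated comment (reached EOF)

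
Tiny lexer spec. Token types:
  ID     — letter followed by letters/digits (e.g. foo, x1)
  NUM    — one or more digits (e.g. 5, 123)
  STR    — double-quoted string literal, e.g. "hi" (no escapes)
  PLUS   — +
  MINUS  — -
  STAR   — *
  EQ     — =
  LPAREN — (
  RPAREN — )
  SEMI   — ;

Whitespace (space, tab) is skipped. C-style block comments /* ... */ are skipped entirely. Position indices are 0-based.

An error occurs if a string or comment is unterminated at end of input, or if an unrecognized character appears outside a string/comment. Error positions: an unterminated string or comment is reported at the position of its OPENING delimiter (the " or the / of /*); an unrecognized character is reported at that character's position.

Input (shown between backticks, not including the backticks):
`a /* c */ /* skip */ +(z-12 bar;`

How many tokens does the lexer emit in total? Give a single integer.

Answer: 8

Derivation:
pos=0: emit ID 'a' (now at pos=1)
pos=2: enter COMMENT mode (saw '/*')
exit COMMENT mode (now at pos=9)
pos=10: enter COMMENT mode (saw '/*')
exit COMMENT mode (now at pos=20)
pos=21: emit PLUS '+'
pos=22: emit LPAREN '('
pos=23: emit ID 'z' (now at pos=24)
pos=24: emit MINUS '-'
pos=25: emit NUM '12' (now at pos=27)
pos=28: emit ID 'bar' (now at pos=31)
pos=31: emit SEMI ';'
DONE. 8 tokens: [ID, PLUS, LPAREN, ID, MINUS, NUM, ID, SEMI]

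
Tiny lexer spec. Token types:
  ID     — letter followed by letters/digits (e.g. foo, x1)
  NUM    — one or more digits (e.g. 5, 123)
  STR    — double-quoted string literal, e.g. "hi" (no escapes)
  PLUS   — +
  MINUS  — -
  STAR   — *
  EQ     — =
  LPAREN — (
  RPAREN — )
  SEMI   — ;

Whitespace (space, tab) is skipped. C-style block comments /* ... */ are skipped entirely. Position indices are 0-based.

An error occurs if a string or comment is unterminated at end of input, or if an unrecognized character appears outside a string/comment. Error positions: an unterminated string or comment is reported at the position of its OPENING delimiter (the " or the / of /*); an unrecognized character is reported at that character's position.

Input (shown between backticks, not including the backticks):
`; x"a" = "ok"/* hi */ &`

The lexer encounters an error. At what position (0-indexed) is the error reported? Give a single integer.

pos=0: emit SEMI ';'
pos=2: emit ID 'x' (now at pos=3)
pos=3: enter STRING mode
pos=3: emit STR "a" (now at pos=6)
pos=7: emit EQ '='
pos=9: enter STRING mode
pos=9: emit STR "ok" (now at pos=13)
pos=13: enter COMMENT mode (saw '/*')
exit COMMENT mode (now at pos=21)
pos=22: ERROR — unrecognized char '&'

Answer: 22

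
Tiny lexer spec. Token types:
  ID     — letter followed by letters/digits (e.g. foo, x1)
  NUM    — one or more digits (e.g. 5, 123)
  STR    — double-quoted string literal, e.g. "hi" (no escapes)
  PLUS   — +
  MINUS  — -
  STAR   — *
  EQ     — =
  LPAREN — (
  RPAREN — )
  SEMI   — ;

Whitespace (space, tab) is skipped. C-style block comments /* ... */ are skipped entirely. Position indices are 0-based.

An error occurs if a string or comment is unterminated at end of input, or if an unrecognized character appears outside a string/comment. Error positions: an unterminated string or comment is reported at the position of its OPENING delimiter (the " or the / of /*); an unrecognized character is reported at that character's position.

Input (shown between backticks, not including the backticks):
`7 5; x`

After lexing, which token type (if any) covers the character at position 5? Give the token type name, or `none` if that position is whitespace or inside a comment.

pos=0: emit NUM '7' (now at pos=1)
pos=2: emit NUM '5' (now at pos=3)
pos=3: emit SEMI ';'
pos=5: emit ID 'x' (now at pos=6)
DONE. 4 tokens: [NUM, NUM, SEMI, ID]
Position 5: char is 'x' -> ID

Answer: ID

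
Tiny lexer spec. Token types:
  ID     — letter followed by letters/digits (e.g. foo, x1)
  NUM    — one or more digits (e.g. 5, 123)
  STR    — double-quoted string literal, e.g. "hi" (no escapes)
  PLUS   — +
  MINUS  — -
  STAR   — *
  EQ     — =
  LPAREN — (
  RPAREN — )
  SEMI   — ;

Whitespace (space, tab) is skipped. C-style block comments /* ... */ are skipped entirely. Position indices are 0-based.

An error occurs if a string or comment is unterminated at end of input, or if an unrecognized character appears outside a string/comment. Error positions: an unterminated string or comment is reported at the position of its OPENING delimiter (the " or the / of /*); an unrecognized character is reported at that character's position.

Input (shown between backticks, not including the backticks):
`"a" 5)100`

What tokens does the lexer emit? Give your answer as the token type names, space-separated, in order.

pos=0: enter STRING mode
pos=0: emit STR "a" (now at pos=3)
pos=4: emit NUM '5' (now at pos=5)
pos=5: emit RPAREN ')'
pos=6: emit NUM '100' (now at pos=9)
DONE. 4 tokens: [STR, NUM, RPAREN, NUM]

Answer: STR NUM RPAREN NUM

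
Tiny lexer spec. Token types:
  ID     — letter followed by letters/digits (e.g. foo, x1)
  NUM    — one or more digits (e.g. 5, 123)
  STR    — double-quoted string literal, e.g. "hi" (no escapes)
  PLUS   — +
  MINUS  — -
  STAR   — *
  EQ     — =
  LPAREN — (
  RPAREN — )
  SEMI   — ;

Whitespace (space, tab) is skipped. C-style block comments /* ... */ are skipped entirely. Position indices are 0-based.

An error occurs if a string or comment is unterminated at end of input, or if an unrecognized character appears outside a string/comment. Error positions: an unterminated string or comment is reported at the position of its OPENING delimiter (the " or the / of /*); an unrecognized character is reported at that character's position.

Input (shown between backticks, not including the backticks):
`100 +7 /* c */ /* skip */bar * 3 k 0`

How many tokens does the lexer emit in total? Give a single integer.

Answer: 8

Derivation:
pos=0: emit NUM '100' (now at pos=3)
pos=4: emit PLUS '+'
pos=5: emit NUM '7' (now at pos=6)
pos=7: enter COMMENT mode (saw '/*')
exit COMMENT mode (now at pos=14)
pos=15: enter COMMENT mode (saw '/*')
exit COMMENT mode (now at pos=25)
pos=25: emit ID 'bar' (now at pos=28)
pos=29: emit STAR '*'
pos=31: emit NUM '3' (now at pos=32)
pos=33: emit ID 'k' (now at pos=34)
pos=35: emit NUM '0' (now at pos=36)
DONE. 8 tokens: [NUM, PLUS, NUM, ID, STAR, NUM, ID, NUM]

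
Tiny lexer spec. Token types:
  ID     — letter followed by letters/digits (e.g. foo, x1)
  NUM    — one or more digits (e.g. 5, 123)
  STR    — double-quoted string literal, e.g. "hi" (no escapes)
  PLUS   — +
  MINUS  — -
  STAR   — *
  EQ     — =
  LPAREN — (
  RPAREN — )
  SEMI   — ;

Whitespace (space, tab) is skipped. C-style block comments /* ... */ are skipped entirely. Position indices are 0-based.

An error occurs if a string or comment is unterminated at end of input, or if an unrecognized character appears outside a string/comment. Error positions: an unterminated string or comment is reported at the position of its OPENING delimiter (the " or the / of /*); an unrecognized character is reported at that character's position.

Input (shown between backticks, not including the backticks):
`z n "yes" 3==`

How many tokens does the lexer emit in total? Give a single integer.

Answer: 6

Derivation:
pos=0: emit ID 'z' (now at pos=1)
pos=2: emit ID 'n' (now at pos=3)
pos=4: enter STRING mode
pos=4: emit STR "yes" (now at pos=9)
pos=10: emit NUM '3' (now at pos=11)
pos=11: emit EQ '='
pos=12: emit EQ '='
DONE. 6 tokens: [ID, ID, STR, NUM, EQ, EQ]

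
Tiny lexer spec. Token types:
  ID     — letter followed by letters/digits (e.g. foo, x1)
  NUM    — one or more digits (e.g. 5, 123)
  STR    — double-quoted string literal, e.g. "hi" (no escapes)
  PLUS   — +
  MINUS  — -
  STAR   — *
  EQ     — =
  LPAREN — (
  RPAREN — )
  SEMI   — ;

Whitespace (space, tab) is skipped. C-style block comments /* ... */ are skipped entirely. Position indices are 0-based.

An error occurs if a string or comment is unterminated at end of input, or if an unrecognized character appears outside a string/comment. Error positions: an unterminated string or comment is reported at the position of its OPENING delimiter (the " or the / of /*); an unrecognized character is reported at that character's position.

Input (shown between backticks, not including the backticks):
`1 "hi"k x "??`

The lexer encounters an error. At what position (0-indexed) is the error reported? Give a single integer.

pos=0: emit NUM '1' (now at pos=1)
pos=2: enter STRING mode
pos=2: emit STR "hi" (now at pos=6)
pos=6: emit ID 'k' (now at pos=7)
pos=8: emit ID 'x' (now at pos=9)
pos=10: enter STRING mode
pos=10: ERROR — unterminated string

Answer: 10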